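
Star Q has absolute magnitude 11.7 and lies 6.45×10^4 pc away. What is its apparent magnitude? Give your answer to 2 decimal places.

m = M + 5 log₁₀(d/10 pc) = 11.7 + 5 log₁₀(6.45×10^4/10)
  = 11.7 + 5 × 3.810 = 11.7 + 19.05 = 30.75.

30.75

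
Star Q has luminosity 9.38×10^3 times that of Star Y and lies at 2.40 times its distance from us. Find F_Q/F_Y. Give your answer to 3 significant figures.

1.63×10^3

F = L/(4πd²), so F_Q/F_Y = (L_Q/L_Y) / (d_Q/d_Y)²
= 9.38×10^3 / (2.40)² = 9.38×10^3 / 5.760 = 1628.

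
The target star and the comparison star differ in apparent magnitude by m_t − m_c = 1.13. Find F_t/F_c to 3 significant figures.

0.353

F_t/F_c = 10^(−(m_t − m_c)/2.5) = 10^(-1.13/2.5) = 10^-0.452 = 0.3532.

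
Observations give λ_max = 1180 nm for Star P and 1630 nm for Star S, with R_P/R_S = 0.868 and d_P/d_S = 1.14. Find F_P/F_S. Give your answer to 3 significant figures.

Wien's law: T_P/T_S = λ_S/λ_P = 1630/1180 = 1.381.
L_P/L_S = (R_P/R_S)²(T_P/T_S)⁴ = (0.868)²(1.381)⁴ = 2.743.
F_P/F_S = (L_P/L_S)/(d_P/d_S)² = 2.743/(1.14)² = 2.111.

2.11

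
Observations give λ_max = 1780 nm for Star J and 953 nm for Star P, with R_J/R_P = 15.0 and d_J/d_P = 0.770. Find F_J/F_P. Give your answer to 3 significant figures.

Wien's law: T_J/T_P = λ_P/λ_J = 953/1780 = 0.5354.
L_J/L_P = (R_J/R_P)²(T_J/T_P)⁴ = (15.0)²(0.5354)⁴ = 18.49.
F_J/F_P = (L_J/L_P)/(d_J/d_P)² = 18.49/(0.770)² = 31.18.

31.2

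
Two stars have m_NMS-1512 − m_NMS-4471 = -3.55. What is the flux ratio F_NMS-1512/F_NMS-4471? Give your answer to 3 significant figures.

F_NMS-1512/F_NMS-4471 = 10^(−(m_NMS-1512 − m_NMS-4471)/2.5) = 10^(3.55/2.5) = 10^1.420 = 26.30.

26.3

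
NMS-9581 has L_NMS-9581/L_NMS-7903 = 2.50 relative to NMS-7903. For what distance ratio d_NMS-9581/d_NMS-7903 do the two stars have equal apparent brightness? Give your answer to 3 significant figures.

1.58

Equal flux requires L_NMS-9581/d_NMS-9581² = L_NMS-7903/d_NMS-7903², so d_NMS-9581/d_NMS-7903 = √(L_NMS-9581/L_NMS-7903)
= √(2.50) = 1.581.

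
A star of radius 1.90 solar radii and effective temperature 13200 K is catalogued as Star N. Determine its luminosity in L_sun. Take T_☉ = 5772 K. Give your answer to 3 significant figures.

98.7 L_sun

L/L_☉ = (R/R_☉)² (T/T_☉)⁴ = (1.90)² × (13200/5772)⁴
       = 3.610 × (2.287)⁴ = 3.610 × 27.35 = 98.74.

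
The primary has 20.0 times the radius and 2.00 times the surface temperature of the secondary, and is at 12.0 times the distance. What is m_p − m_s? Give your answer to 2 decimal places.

L_p/L_s = (20.0)²(2.00)⁴ = 6400.
F_p/F_s = (L_p/L_s)/(d_p/d_s)² = 6400/144.0 = 44.44.
m_p − m_s = −2.5 log₁₀(44.44) = -4.12.

-4.12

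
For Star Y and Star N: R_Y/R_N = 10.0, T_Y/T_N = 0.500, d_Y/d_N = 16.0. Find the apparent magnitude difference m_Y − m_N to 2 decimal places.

L_Y/L_N = (10.0)²(0.500)⁴ = 6.250.
F_Y/F_N = (L_Y/L_N)/(d_Y/d_N)² = 6.250/256.0 = 0.02441.
m_Y − m_N = −2.5 log₁₀(0.02441) = 4.03.

4.03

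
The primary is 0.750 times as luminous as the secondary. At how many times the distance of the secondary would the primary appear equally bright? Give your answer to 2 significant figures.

Equal flux requires L_p/d_p² = L_s/d_s², so d_p/d_s = √(L_p/L_s)
= √(0.750) = 0.8660.

0.87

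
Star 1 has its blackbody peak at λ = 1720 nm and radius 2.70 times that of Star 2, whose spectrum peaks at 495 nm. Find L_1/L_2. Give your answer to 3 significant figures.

0.0500

Wien's law gives T ∝ 1/λ_max, so T_1/T_2 = λ_2/λ_1 = 495/1720 = 0.2878.
Then L ∝ R²T⁴ gives L_1/L_2 = (2.70)² × (0.2878)⁴ = 7.290 × 0.006860 = 0.05001.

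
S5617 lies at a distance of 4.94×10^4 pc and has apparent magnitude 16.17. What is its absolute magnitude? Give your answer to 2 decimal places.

M = m − 5 log₁₀(d/10 pc) = 16.17 − 5 log₁₀(4.94×10^4/10)
  = 16.17 − 5 × 3.694 = 16.17 − 18.47 = -2.30.

-2.30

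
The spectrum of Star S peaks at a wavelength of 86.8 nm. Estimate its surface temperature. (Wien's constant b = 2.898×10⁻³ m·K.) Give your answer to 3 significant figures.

T = b/λ_max = 2.898×10⁻³ / (86.8×10⁻⁹) = 3.339×10^4 K.

3.34×10^4 K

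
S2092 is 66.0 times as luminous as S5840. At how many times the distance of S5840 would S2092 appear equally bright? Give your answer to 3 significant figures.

8.12

Equal flux requires L_S2092/d_S2092² = L_S5840/d_S5840², so d_S2092/d_S5840 = √(L_S2092/L_S5840)
= √(66.0) = 8.124.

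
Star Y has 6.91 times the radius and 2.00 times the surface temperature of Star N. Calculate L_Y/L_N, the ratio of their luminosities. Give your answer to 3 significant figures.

764

From the Stefan–Boltzmann law, L ∝ R²T⁴, so
L_Y/L_N = (R_Y/R_N)² (T_Y/T_N)⁴ = (6.91)² × (2.00)⁴ = 47.75 × 16.00 = 764.0.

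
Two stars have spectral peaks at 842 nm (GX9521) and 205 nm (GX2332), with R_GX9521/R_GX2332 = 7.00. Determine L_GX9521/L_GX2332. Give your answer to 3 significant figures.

0.172

Wien's law gives T ∝ 1/λ_max, so T_GX9521/T_GX2332 = λ_GX2332/λ_GX9521 = 205/842 = 0.2435.
Then L ∝ R²T⁴ gives L_GX9521/L_GX2332 = (7.00)² × (0.2435)⁴ = 49.00 × 0.003514 = 0.1722.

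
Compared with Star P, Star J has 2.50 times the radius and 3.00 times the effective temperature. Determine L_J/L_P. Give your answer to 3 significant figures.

506

From the Stefan–Boltzmann law, L ∝ R²T⁴, so
L_J/L_P = (R_J/R_P)² (T_J/T_P)⁴ = (2.50)² × (3.00)⁴ = 6.250 × 81.00 = 506.2.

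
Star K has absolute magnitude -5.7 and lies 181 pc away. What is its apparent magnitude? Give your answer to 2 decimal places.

0.59

m = M + 5 log₁₀(d/10 pc) = -5.7 + 5 log₁₀(181/10)
  = -5.7 + 5 × 1.258 = -5.7 + 6.29 = 0.59.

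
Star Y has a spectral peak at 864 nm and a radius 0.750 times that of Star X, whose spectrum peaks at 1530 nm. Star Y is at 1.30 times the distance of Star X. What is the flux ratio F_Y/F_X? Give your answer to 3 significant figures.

Wien's law: T_Y/T_X = λ_X/λ_Y = 1530/864 = 1.771.
L_Y/L_X = (R_Y/R_X)²(T_Y/T_X)⁴ = (0.750)²(1.771)⁴ = 5.531.
F_Y/F_X = (L_Y/L_X)/(d_Y/d_X)² = 5.531/(1.30)² = 3.273.

3.27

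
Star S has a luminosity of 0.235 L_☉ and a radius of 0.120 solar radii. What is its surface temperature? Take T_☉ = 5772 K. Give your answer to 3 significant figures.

1.16×10^4 K

T/T_☉ = (L/L_☉)^(1/4) / (R/R_☉)^(1/2)
T = 5772 × (0.235)^(1/4) / √(0.120) = 5772 × 0.6963 / 0.3464 = 1.160×10^4 K.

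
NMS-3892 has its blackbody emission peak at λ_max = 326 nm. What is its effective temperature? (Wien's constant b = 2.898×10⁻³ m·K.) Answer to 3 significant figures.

T = b/λ_max = 2.898×10⁻³ / (326×10⁻⁹) = 8890 K.

8.89×10^3 K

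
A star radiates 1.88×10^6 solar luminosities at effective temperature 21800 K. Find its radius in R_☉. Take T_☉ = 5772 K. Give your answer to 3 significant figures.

R/R_☉ = √(L/L_☉) / (T/T_☉)² = √(1.88×10^6) / (3.777)²
       = 1371 / 14.26 = 96.12.

96.1 R_☉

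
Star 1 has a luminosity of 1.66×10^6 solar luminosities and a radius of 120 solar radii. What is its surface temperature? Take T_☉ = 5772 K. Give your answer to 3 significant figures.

T/T_☉ = (L/L_☉)^(1/4) / (R/R_☉)^(1/2)
T = 5772 × (1.66×10^6)^(1/4) / √(120) = 5772 × 35.89 / 10.95 = 1.891×10^4 K.

1.89×10^4 K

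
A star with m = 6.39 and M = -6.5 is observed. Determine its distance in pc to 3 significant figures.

m − M = 5 log₁₀(d/10 pc)
6.39 − (-6.5) = 12.89 = 5 log₁₀(d/10)
d = 10 × 10^(12.89/5) = 10 × 10^2.578 = 3784 pc.

3.78×10^3 pc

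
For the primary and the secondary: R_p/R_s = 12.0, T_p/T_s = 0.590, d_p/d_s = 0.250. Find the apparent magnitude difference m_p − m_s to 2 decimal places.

-6.11

L_p/L_s = (12.0)²(0.590)⁴ = 17.45.
F_p/F_s = (L_p/L_s)/(d_p/d_s)² = 17.45/0.06250 = 279.2.
m_p − m_s = −2.5 log₁₀(279.2) = -6.11.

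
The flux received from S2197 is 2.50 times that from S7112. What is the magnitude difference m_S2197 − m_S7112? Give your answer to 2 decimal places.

-0.99

m_S2197 − m_S7112 = −2.5 log₁₀(F_S2197/F_S7112) = −2.5 log₁₀(2.50) = −2.5 × (0.398) = -0.995.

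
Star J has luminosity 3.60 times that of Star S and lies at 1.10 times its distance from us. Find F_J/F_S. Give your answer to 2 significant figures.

F = L/(4πd²), so F_J/F_S = (L_J/L_S) / (d_J/d_S)²
= 3.60 / (1.10)² = 3.60 / 1.210 = 2.975.

3.0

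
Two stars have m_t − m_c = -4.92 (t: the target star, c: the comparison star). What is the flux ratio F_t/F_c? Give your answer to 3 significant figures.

92.9

F_t/F_c = 10^(−(m_t − m_c)/2.5) = 10^(4.92/2.5) = 10^1.968 = 92.90.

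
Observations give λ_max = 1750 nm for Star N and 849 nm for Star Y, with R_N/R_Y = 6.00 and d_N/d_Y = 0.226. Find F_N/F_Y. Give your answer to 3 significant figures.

39.0

Wien's law: T_N/T_Y = λ_Y/λ_N = 849/1750 = 0.4851.
L_N/L_Y = (R_N/R_Y)²(T_N/T_Y)⁴ = (6.00)²(0.4851)⁴ = 1.994.
F_N/F_Y = (L_N/L_Y)/(d_N/d_Y)² = 1.994/(0.226)² = 39.04.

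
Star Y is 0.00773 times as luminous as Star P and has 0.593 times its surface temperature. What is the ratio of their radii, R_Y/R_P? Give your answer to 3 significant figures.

0.250

L ∝ R²T⁴ gives R ∝ √L / T², so
R_Y/R_P = √(0.00773) / (0.593)² = 0.08792 / 0.3516 = 0.2500.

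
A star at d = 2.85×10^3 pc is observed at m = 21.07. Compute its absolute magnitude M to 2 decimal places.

M = m − 5 log₁₀(d/10 pc) = 21.07 − 5 log₁₀(2.85×10^3/10)
  = 21.07 − 5 × 2.455 = 21.07 − 12.27 = 8.80.

8.80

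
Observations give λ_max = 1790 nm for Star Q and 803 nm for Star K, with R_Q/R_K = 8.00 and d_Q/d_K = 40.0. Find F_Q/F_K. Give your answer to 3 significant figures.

Wien's law: T_Q/T_K = λ_K/λ_Q = 803/1790 = 0.4486.
L_Q/L_K = (R_Q/R_K)²(T_Q/T_K)⁴ = (8.00)²(0.4486)⁴ = 2.592.
F_Q/F_K = (L_Q/L_K)/(d_Q/d_K)² = 2.592/(40.0)² = 0.001620.

0.00162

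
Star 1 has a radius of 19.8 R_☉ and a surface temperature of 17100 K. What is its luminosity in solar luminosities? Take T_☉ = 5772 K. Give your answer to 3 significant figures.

L/L_☉ = (R/R_☉)² (T/T_☉)⁴ = (19.8)² × (17100/5772)⁴
       = 392.0 × (2.963)⁴ = 392.0 × 77.03 = 3.020×10^4.

3.02×10^4 solar luminosities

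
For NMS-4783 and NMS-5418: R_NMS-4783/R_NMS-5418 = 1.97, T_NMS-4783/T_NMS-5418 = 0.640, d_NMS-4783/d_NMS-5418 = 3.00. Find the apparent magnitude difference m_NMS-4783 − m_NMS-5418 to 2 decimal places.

2.85

L_NMS-4783/L_NMS-5418 = (1.97)²(0.640)⁴ = 0.6511.
F_NMS-4783/F_NMS-5418 = (L_NMS-4783/L_NMS-5418)/(d_NMS-4783/d_NMS-5418)² = 0.6511/9.000 = 0.07235.
m_NMS-4783 − m_NMS-5418 = −2.5 log₁₀(0.07235) = 2.85.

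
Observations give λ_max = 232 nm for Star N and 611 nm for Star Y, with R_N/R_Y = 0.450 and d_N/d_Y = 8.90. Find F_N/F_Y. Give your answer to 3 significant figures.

Wien's law: T_N/T_Y = λ_Y/λ_N = 611/232 = 2.634.
L_N/L_Y = (R_N/R_Y)²(T_N/T_Y)⁴ = (0.450)²(2.634)⁴ = 9.742.
F_N/F_Y = (L_N/L_Y)/(d_N/d_Y)² = 9.742/(8.90)² = 0.1230.

0.123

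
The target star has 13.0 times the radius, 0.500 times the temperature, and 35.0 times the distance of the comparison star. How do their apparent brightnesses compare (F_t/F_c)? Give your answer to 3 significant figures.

L_t/L_c = (R_t/R_c)²(T_t/T_c)⁴ = (13.0)² × (0.500)⁴ = 10.56.
F_t/F_c = (L_t/L_c)/(d_t/d_c)² = 10.56 / (35.0)² = 0.008622.

0.00862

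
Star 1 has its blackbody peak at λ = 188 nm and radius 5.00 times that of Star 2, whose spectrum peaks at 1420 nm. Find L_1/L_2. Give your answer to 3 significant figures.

8.14×10^4

Wien's law gives T ∝ 1/λ_max, so T_1/T_2 = λ_2/λ_1 = 1420/188 = 7.553.
Then L ∝ R²T⁴ gives L_1/L_2 = (5.00)² × (7.553)⁴ = 25.00 × 3255 = 8.137×10^4.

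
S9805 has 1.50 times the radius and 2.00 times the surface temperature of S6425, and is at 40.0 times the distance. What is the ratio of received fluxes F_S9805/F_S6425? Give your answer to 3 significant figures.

0.0225

L_S9805/L_S6425 = (R_S9805/R_S6425)²(T_S9805/T_S6425)⁴ = (1.50)² × (2.00)⁴ = 36.00.
F_S9805/F_S6425 = (L_S9805/L_S6425)/(d_S9805/d_S6425)² = 36.00 / (40.0)² = 0.02250.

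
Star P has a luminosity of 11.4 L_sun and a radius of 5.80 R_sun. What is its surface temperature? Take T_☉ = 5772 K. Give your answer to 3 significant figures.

T/T_☉ = (L/L_☉)^(1/4) / (R/R_☉)^(1/2)
T = 5772 × (11.4)^(1/4) / √(5.80) = 5772 × 1.837 / 2.408 = 4404 K.

4.40×10^3 K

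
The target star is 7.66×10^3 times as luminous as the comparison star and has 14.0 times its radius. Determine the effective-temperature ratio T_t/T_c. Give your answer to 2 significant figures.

2.5

L ∝ R²T⁴ gives T ∝ (L/R²)^(1/4), so
T_t/T_c = (7.66×10^3 / 14.0²)^(1/4) = (39.08)^(1/4) = 2.500.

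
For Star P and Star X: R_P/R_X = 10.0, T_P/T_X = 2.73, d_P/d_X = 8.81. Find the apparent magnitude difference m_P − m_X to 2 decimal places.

-4.64

L_P/L_X = (10.0)²(2.73)⁴ = 5555.
F_P/F_X = (L_P/L_X)/(d_P/d_X)² = 5555/77.62 = 71.56.
m_P − m_X = −2.5 log₁₀(71.56) = -4.64.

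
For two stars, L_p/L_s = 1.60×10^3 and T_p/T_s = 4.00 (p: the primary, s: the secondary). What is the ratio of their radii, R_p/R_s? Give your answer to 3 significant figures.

L ∝ R²T⁴ gives R ∝ √L / T², so
R_p/R_s = √(1.60×10^3) / (4.00)² = 40.00 / 16.00 = 2.500.

2.50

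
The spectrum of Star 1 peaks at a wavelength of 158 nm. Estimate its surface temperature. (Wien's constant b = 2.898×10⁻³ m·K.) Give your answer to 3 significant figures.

1.83×10^4 K

T = b/λ_max = 2.898×10⁻³ / (158×10⁻⁹) = 1.834×10^4 K.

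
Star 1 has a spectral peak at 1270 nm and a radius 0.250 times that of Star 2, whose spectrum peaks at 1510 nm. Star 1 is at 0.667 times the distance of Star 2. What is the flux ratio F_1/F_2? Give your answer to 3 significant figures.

Wien's law: T_1/T_2 = λ_2/λ_1 = 1510/1270 = 1.189.
L_1/L_2 = (R_1/R_2)²(T_1/T_2)⁴ = (0.250)²(1.189)⁴ = 0.1249.
F_1/F_2 = (L_1/L_2)/(d_1/d_2)² = 0.1249/(0.667)² = 0.2808.

0.281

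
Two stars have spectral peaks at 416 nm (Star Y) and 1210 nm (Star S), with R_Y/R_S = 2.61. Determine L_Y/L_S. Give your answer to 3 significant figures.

Wien's law gives T ∝ 1/λ_max, so T_Y/T_S = λ_S/λ_Y = 1210/416 = 2.909.
Then L ∝ R²T⁴ gives L_Y/L_S = (2.61)² × (2.909)⁴ = 6.812 × 71.58 = 487.6.

488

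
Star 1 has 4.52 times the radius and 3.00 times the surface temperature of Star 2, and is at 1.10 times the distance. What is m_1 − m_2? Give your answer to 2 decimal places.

L_1/L_2 = (4.52)²(3.00)⁴ = 1655.
F_1/F_2 = (L_1/L_2)/(d_1/d_2)² = 1655/1.210 = 1368.
m_1 − m_2 = −2.5 log₁₀(1368) = -7.84.

-7.84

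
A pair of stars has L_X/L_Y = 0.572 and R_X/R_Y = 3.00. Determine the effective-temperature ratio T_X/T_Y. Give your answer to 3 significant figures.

L ∝ R²T⁴ gives T ∝ (L/R²)^(1/4), so
T_X/T_Y = (0.572 / 3.00²)^(1/4) = (0.06356)^(1/4) = 0.5021.

0.502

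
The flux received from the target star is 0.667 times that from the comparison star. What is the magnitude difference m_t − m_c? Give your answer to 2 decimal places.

m_t − m_c = −2.5 log₁₀(F_t/F_c) = −2.5 log₁₀(0.667) = −2.5 × (-0.176) = 0.440.

0.44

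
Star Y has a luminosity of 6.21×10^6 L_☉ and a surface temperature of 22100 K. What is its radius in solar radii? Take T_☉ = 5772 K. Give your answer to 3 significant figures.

170 solar radii

R/R_☉ = √(L/L_☉) / (T/T_☉)² = √(6.21×10^6) / (3.829)²
       = 2492 / 14.66 = 170.0.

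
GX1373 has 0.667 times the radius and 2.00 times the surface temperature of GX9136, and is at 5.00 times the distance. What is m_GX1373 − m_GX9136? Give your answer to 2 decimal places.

L_GX1373/L_GX9136 = (0.667)²(2.00)⁴ = 7.118.
F_GX1373/F_GX9136 = (L_GX1373/L_GX9136)/(d_GX1373/d_GX9136)² = 7.118/25.00 = 0.2847.
m_GX1373 − m_GX9136 = −2.5 log₁₀(0.2847) = 1.36.

1.36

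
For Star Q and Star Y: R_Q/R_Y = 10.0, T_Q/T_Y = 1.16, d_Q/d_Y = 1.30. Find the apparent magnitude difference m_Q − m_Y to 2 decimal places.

-5.07

L_Q/L_Y = (10.0)²(1.16)⁴ = 181.1.
F_Q/F_Y = (L_Q/L_Y)/(d_Q/d_Y)² = 181.1/1.690 = 107.1.
m_Q − m_Y = −2.5 log₁₀(107.1) = -5.07.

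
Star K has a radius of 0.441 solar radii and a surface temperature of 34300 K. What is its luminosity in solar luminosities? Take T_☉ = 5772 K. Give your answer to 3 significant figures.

L/L_☉ = (R/R_☉)² (T/T_☉)⁴ = (0.441)² × (34300/5772)⁴
       = 0.1945 × (5.942)⁴ = 0.1945 × 1247 = 242.5.

243 solar luminosities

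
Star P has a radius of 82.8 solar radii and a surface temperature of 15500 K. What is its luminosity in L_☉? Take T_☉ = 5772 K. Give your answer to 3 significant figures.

3.57×10^5 L_☉

L/L_☉ = (R/R_☉)² (T/T_☉)⁴ = (82.8)² × (15500/5772)⁴
       = 6856 × (2.685)⁴ = 6856 × 52.00 = 3.565×10^5.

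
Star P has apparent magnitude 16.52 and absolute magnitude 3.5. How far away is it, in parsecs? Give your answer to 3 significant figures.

m − M = 5 log₁₀(d/10 pc)
16.52 − (3.5) = 13.02 = 5 log₁₀(d/10)
d = 10 × 10^(13.02/5) = 10 × 10^2.604 = 4018 pc.

4.02×10^3 pc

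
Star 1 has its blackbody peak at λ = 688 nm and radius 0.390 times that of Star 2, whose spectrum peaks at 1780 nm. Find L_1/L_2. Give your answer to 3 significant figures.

Wien's law gives T ∝ 1/λ_max, so T_1/T_2 = λ_2/λ_1 = 1780/688 = 2.587.
Then L ∝ R²T⁴ gives L_1/L_2 = (0.390)² × (2.587)⁴ = 0.1521 × 44.80 = 6.815.

6.81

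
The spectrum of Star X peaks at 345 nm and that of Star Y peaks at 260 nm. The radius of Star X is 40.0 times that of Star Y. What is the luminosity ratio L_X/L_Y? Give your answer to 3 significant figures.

516

Wien's law gives T ∝ 1/λ_max, so T_X/T_Y = λ_Y/λ_X = 260/345 = 0.7536.
Then L ∝ R²T⁴ gives L_X/L_Y = (40.0)² × (0.7536)⁴ = 1600 × 0.3226 = 516.1.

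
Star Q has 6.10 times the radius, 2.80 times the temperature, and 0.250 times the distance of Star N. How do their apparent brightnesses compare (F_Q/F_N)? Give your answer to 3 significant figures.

L_Q/L_N = (R_Q/R_N)²(T_Q/T_N)⁴ = (6.10)² × (2.80)⁴ = 2287.
F_Q/F_N = (L_Q/L_N)/(d_Q/d_N)² = 2287 / (0.250)² = 3.659×10^4.

3.66×10^4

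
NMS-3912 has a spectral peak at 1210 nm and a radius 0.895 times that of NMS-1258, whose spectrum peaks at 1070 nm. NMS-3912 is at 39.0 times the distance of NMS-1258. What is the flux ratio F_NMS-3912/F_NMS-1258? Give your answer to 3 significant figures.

3.22×10^-4

Wien's law: T_NMS-3912/T_NMS-1258 = λ_NMS-1258/λ_NMS-3912 = 1070/1210 = 0.8843.
L_NMS-3912/L_NMS-1258 = (R_NMS-3912/R_NMS-1258)²(T_NMS-3912/T_NMS-1258)⁴ = (0.895)²(0.8843)⁴ = 0.4898.
F_NMS-3912/F_NMS-1258 = (L_NMS-3912/L_NMS-1258)/(d_NMS-3912/d_NMS-1258)² = 0.4898/(39.0)² = 3.220×10^-4.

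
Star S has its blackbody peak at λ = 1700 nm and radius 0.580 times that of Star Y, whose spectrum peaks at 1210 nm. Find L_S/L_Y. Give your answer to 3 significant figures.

0.0863

Wien's law gives T ∝ 1/λ_max, so T_S/T_Y = λ_Y/λ_S = 1210/1700 = 0.7118.
Then L ∝ R²T⁴ gives L_S/L_Y = (0.580)² × (0.7118)⁴ = 0.3364 × 0.2567 = 0.08634.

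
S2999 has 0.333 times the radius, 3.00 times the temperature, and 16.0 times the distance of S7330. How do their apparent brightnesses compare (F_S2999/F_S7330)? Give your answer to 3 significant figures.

0.0351

L_S2999/L_S7330 = (R_S2999/R_S7330)²(T_S2999/T_S7330)⁴ = (0.333)² × (3.00)⁴ = 8.982.
F_S2999/F_S7330 = (L_S2999/L_S7330)/(d_S2999/d_S7330)² = 8.982 / (16.0)² = 0.03509.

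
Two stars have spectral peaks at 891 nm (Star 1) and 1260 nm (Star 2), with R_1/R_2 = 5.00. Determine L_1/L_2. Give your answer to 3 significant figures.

100

Wien's law gives T ∝ 1/λ_max, so T_1/T_2 = λ_2/λ_1 = 1260/891 = 1.414.
Then L ∝ R²T⁴ gives L_1/L_2 = (5.00)² × (1.414)⁴ = 25.00 × 3.999 = 99.98.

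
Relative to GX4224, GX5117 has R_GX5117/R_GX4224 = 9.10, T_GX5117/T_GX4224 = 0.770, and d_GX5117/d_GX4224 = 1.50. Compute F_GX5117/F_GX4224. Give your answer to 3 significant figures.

L_GX5117/L_GX4224 = (R_GX5117/R_GX4224)²(T_GX5117/T_GX4224)⁴ = (9.10)² × (0.770)⁴ = 29.11.
F_GX5117/F_GX4224 = (L_GX5117/L_GX4224)/(d_GX5117/d_GX4224)² = 29.11 / (1.50)² = 12.94.

12.9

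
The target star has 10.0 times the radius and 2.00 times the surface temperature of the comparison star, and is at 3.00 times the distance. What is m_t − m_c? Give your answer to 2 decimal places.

L_t/L_c = (10.0)²(2.00)⁴ = 1600.
F_t/F_c = (L_t/L_c)/(d_t/d_c)² = 1600/9.000 = 177.8.
m_t − m_c = −2.5 log₁₀(177.8) = -5.62.

-5.62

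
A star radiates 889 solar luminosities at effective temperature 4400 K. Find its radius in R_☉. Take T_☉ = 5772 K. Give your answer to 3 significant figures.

R/R_☉ = √(L/L_☉) / (T/T_☉)² = √(889) / (0.7623)²
       = 29.82 / 0.5811 = 51.31.

51.3 R_☉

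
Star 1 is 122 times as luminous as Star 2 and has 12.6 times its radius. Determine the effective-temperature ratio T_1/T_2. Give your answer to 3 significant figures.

L ∝ R²T⁴ gives T ∝ (L/R²)^(1/4), so
T_1/T_2 = (122 / 12.6²)^(1/4) = (0.7685)^(1/4) = 0.9363.

0.936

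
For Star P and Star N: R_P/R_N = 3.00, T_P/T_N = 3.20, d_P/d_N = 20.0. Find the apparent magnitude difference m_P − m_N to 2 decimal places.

-0.93

L_P/L_N = (3.00)²(3.20)⁴ = 943.7.
F_P/F_N = (L_P/L_N)/(d_P/d_N)² = 943.7/400.0 = 2.359.
m_P − m_N = −2.5 log₁₀(2.359) = -0.93.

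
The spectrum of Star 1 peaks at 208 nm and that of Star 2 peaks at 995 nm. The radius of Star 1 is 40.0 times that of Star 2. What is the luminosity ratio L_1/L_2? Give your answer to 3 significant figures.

Wien's law gives T ∝ 1/λ_max, so T_1/T_2 = λ_2/λ_1 = 995/208 = 4.784.
Then L ∝ R²T⁴ gives L_1/L_2 = (40.0)² × (4.784)⁴ = 1600 × 523.6 = 8.378×10^5.

8.38×10^5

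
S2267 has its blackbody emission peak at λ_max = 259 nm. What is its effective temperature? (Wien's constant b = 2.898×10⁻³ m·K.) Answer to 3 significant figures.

T = b/λ_max = 2.898×10⁻³ / (259×10⁻⁹) = 1.119×10^4 K.

1.12×10^4 K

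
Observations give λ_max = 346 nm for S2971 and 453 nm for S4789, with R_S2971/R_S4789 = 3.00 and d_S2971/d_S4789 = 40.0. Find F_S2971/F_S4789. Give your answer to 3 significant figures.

0.0165

Wien's law: T_S2971/T_S4789 = λ_S4789/λ_S2971 = 453/346 = 1.309.
L_S2971/L_S4789 = (R_S2971/R_S4789)²(T_S2971/T_S4789)⁴ = (3.00)²(1.309)⁴ = 26.44.
F_S2971/F_S4789 = (L_S2971/L_S4789)/(d_S2971/d_S4789)² = 26.44/(40.0)² = 0.01653.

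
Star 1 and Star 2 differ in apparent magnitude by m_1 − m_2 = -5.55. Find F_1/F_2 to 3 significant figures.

F_1/F_2 = 10^(−(m_1 − m_2)/2.5) = 10^(5.55/2.5) = 10^2.220 = 166.0.

166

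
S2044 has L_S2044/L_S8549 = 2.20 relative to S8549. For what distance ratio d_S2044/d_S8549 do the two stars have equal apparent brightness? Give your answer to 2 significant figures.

Equal flux requires L_S2044/d_S2044² = L_S8549/d_S8549², so d_S2044/d_S8549 = √(L_S2044/L_S8549)
= √(2.20) = 1.483.

1.5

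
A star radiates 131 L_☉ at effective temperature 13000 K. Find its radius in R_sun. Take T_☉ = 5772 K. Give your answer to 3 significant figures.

R/R_☉ = √(L/L_☉) / (T/T_☉)² = √(131) / (2.252)²
       = 11.45 / 5.073 = 2.256.

2.26 R_sun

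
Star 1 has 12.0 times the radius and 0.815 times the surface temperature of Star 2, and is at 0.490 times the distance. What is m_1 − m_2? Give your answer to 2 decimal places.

L_1/L_2 = (12.0)²(0.815)⁴ = 63.53.
F_1/F_2 = (L_1/L_2)/(d_1/d_2)² = 63.53/0.2401 = 264.6.
m_1 − m_2 = −2.5 log₁₀(264.6) = -6.06.

-6.06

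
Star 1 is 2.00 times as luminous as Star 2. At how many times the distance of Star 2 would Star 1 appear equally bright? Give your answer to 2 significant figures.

1.4

Equal flux requires L_1/d_1² = L_2/d_2², so d_1/d_2 = √(L_1/L_2)
= √(2.00) = 1.414.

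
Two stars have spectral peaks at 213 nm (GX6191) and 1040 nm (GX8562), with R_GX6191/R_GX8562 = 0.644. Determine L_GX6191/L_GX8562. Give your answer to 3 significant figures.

Wien's law gives T ∝ 1/λ_max, so T_GX6191/T_GX8562 = λ_GX8562/λ_GX6191 = 1040/213 = 4.883.
Then L ∝ R²T⁴ gives L_GX6191/L_GX8562 = (0.644)² × (4.883)⁴ = 0.4147 × 568.3 = 235.7.

236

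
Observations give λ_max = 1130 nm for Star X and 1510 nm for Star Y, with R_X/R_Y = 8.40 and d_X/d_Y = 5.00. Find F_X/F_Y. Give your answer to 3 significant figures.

Wien's law: T_X/T_Y = λ_Y/λ_X = 1510/1130 = 1.336.
L_X/L_Y = (R_X/R_Y)²(T_X/T_Y)⁴ = (8.40)²(1.336)⁴ = 225.0.
F_X/F_Y = (L_X/L_Y)/(d_X/d_Y)² = 225.0/(5.00)² = 8.999.

9.00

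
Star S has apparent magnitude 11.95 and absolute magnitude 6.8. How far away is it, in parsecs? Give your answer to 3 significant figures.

107 pc

m − M = 5 log₁₀(d/10 pc)
11.95 − (6.8) = 5.15 = 5 log₁₀(d/10)
d = 10 × 10^(5.15/5) = 10 × 10^1.030 = 107.2 pc.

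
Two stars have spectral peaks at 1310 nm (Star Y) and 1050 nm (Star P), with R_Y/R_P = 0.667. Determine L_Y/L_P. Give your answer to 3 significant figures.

0.184

Wien's law gives T ∝ 1/λ_max, so T_Y/T_P = λ_P/λ_Y = 1050/1310 = 0.8015.
Then L ∝ R²T⁴ gives L_Y/L_P = (0.667)² × (0.8015)⁴ = 0.4449 × 0.4127 = 0.1836.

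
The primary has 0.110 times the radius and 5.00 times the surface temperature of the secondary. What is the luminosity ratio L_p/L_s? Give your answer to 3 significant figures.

From the Stefan–Boltzmann law, L ∝ R²T⁴, so
L_p/L_s = (R_p/R_s)² (T_p/T_s)⁴ = (0.110)² × (5.00)⁴ = 0.01210 × 625.0 = 7.562.

7.56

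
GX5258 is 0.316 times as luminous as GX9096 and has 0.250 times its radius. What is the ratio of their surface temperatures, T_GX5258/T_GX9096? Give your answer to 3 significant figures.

L ∝ R²T⁴ gives T ∝ (L/R²)^(1/4), so
T_GX5258/T_GX9096 = (0.316 / 0.250²)^(1/4) = (5.056)^(1/4) = 1.500.

1.50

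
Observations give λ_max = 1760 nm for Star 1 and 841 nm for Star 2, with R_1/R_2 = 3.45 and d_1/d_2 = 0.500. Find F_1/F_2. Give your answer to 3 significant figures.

Wien's law: T_1/T_2 = λ_2/λ_1 = 841/1760 = 0.4778.
L_1/L_2 = (R_1/R_2)²(T_1/T_2)⁴ = (3.45)²(0.4778)⁴ = 0.6205.
F_1/F_2 = (L_1/L_2)/(d_1/d_2)² = 0.6205/(0.500)² = 2.482.

2.48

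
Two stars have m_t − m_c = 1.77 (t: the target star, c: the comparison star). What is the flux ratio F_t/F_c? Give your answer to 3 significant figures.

F_t/F_c = 10^(−(m_t − m_c)/2.5) = 10^(-1.77/2.5) = 10^-0.708 = 0.1959.

0.196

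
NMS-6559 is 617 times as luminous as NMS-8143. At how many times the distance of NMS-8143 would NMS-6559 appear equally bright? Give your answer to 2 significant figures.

Equal flux requires L_NMS-6559/d_NMS-6559² = L_NMS-8143/d_NMS-8143², so d_NMS-6559/d_NMS-8143 = √(L_NMS-6559/L_NMS-8143)
= √(617) = 24.84.

25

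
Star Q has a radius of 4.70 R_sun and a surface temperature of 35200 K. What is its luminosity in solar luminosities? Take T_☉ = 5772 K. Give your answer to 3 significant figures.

3.06×10^4 solar luminosities

L/L_☉ = (R/R_☉)² (T/T_☉)⁴ = (4.70)² × (35200/5772)⁴
       = 22.09 × (6.098)⁴ = 22.09 × 1383 = 3.055×10^4.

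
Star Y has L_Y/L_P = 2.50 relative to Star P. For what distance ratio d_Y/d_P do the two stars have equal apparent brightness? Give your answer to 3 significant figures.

1.58

Equal flux requires L_Y/d_Y² = L_P/d_P², so d_Y/d_P = √(L_Y/L_P)
= √(2.50) = 1.581.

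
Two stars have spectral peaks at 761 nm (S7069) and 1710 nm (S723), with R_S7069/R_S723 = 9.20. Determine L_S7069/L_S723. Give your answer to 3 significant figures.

2.16×10^3

Wien's law gives T ∝ 1/λ_max, so T_S7069/T_S723 = λ_S723/λ_S7069 = 1710/761 = 2.247.
Then L ∝ R²T⁴ gives L_S7069/L_S723 = (9.20)² × (2.247)⁴ = 84.64 × 25.49 = 2158.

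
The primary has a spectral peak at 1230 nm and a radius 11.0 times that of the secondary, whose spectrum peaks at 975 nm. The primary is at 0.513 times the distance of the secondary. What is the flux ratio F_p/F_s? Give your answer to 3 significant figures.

182

Wien's law: T_p/T_s = λ_s/λ_p = 975/1230 = 0.7927.
L_p/L_s = (R_p/R_s)²(T_p/T_s)⁴ = (11.0)²(0.7927)⁴ = 47.77.
F_p/F_s = (L_p/L_s)/(d_p/d_s)² = 47.77/(0.513)² = 181.5.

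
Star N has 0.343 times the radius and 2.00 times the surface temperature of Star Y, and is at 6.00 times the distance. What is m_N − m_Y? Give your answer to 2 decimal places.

L_N/L_Y = (0.343)²(2.00)⁴ = 1.882.
F_N/F_Y = (L_N/L_Y)/(d_N/d_Y)² = 1.882/36.00 = 0.05229.
m_N − m_Y = −2.5 log₁₀(0.05229) = 3.20.

3.20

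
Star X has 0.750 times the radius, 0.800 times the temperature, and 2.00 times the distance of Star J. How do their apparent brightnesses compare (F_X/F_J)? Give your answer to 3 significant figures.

0.0576

L_X/L_J = (R_X/R_J)²(T_X/T_J)⁴ = (0.750)² × (0.800)⁴ = 0.2304.
F_X/F_J = (L_X/L_J)/(d_X/d_J)² = 0.2304 / (2.00)² = 0.05760.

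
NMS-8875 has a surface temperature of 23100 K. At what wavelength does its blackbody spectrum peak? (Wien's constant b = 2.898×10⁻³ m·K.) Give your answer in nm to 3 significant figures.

λ_max = b/T = 2.898×10⁻³ / 23100 = 1.25×10^-7 m = 125.5 nm.

125 nm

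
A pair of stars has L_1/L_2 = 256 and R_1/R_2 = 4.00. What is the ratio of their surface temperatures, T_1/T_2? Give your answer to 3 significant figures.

L ∝ R²T⁴ gives T ∝ (L/R²)^(1/4), so
T_1/T_2 = (256 / 4.00²)^(1/4) = (16.00)^(1/4) = 2.000.

2.00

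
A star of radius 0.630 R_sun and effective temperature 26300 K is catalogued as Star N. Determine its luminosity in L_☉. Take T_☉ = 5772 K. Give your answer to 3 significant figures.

171 L_☉

L/L_☉ = (R/R_☉)² (T/T_☉)⁴ = (0.630)² × (26300/5772)⁴
       = 0.3969 × (4.556)⁴ = 0.3969 × 431.0 = 171.1.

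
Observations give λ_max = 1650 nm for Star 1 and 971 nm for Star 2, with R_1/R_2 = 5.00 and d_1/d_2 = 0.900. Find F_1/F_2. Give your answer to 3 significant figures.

Wien's law: T_1/T_2 = λ_2/λ_1 = 971/1650 = 0.5885.
L_1/L_2 = (R_1/R_2)²(T_1/T_2)⁴ = (5.00)²(0.5885)⁴ = 2.998.
F_1/F_2 = (L_1/L_2)/(d_1/d_2)² = 2.998/(0.900)² = 3.702.

3.70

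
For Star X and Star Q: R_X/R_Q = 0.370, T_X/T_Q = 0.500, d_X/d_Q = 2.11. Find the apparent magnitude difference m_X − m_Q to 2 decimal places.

L_X/L_Q = (0.370)²(0.500)⁴ = 0.008556.
F_X/F_Q = (L_X/L_Q)/(d_X/d_Q)² = 0.008556/4.452 = 0.001922.
m_X − m_Q = −2.5 log₁₀(0.001922) = 6.79.

6.79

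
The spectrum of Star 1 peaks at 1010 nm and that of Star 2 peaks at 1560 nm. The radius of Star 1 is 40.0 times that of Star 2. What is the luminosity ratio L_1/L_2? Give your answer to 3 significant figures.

9.11×10^3

Wien's law gives T ∝ 1/λ_max, so T_1/T_2 = λ_2/λ_1 = 1560/1010 = 1.545.
Then L ∝ R²T⁴ gives L_1/L_2 = (40.0)² × (1.545)⁴ = 1600 × 5.691 = 9106.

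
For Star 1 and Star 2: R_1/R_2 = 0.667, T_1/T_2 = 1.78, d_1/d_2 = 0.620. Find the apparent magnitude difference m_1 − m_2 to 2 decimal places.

-2.66

L_1/L_2 = (0.667)²(1.78)⁴ = 4.466.
F_1/F_2 = (L_1/L_2)/(d_1/d_2)² = 4.466/0.3844 = 11.62.
m_1 − m_2 = −2.5 log₁₀(11.62) = -2.66.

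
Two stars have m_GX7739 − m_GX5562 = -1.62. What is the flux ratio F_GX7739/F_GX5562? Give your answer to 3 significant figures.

4.45

F_GX7739/F_GX5562 = 10^(−(m_GX7739 − m_GX5562)/2.5) = 10^(1.62/2.5) = 10^0.648 = 4.446.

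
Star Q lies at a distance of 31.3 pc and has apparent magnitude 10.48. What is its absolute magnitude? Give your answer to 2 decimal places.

8.00

M = m − 5 log₁₀(d/10 pc) = 10.48 − 5 log₁₀(31.3/10)
  = 10.48 − 5 × 0.496 = 10.48 − 2.48 = 8.00.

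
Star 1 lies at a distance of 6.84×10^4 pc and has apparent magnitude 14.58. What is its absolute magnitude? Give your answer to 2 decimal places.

-4.60

M = m − 5 log₁₀(d/10 pc) = 14.58 − 5 log₁₀(6.84×10^4/10)
  = 14.58 − 5 × 3.835 = 14.58 − 19.18 = -4.60.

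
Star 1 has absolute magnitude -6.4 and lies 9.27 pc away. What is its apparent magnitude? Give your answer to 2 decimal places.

-6.56

m = M + 5 log₁₀(d/10 pc) = -6.4 + 5 log₁₀(9.27/10)
  = -6.4 + 5 × -0.033 = -6.4 + -0.16 = -6.56.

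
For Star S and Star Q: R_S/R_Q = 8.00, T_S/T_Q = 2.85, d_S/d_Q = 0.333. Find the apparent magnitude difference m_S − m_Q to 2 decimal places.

L_S/L_Q = (8.00)²(2.85)⁴ = 4222.
F_S/F_Q = (L_S/L_Q)/(d_S/d_Q)² = 4222/0.1109 = 3.808×10^4.
m_S − m_Q = −2.5 log₁₀(3.808×10^4) = -11.45.

-11.45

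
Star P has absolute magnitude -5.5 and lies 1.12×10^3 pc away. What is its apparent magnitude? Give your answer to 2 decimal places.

m = M + 5 log₁₀(d/10 pc) = -5.5 + 5 log₁₀(1.12×10^3/10)
  = -5.5 + 5 × 2.049 = -5.5 + 10.25 = 4.75.

4.75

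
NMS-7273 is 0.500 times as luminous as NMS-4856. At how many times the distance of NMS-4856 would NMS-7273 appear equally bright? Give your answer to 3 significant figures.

Equal flux requires L_NMS-7273/d_NMS-7273² = L_NMS-4856/d_NMS-4856², so d_NMS-7273/d_NMS-4856 = √(L_NMS-7273/L_NMS-4856)
= √(0.500) = 0.7071.

0.707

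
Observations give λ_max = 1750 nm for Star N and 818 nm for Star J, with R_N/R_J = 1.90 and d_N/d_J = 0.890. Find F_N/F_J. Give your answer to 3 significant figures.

Wien's law: T_N/T_J = λ_J/λ_N = 818/1750 = 0.4674.
L_N/L_J = (R_N/R_J)²(T_N/T_J)⁴ = (1.90)²(0.4674)⁴ = 0.1723.
F_N/F_J = (L_N/L_J)/(d_N/d_J)² = 0.1723/(0.890)² = 0.2176.

0.218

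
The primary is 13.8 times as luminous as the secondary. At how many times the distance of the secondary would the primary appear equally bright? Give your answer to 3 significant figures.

3.71

Equal flux requires L_p/d_p² = L_s/d_s², so d_p/d_s = √(L_p/L_s)
= √(13.8) = 3.715.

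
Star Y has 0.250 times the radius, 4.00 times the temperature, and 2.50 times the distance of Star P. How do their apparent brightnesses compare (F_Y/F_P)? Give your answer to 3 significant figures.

2.56

L_Y/L_P = (R_Y/R_P)²(T_Y/T_P)⁴ = (0.250)² × (4.00)⁴ = 16.00.
F_Y/F_P = (L_Y/L_P)/(d_Y/d_P)² = 16.00 / (2.50)² = 2.560.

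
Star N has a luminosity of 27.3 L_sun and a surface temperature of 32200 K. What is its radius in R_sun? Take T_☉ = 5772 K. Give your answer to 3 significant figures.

R/R_☉ = √(L/L_☉) / (T/T_☉)² = √(27.3) / (5.579)²
       = 5.225 / 31.12 = 0.1679.

0.168 R_sun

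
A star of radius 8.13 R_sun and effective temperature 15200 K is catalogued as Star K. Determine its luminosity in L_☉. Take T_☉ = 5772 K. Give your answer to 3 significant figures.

L/L_☉ = (R/R_☉)² (T/T_☉)⁴ = (8.13)² × (15200/5772)⁴
       = 66.10 × (2.633)⁴ = 66.10 × 48.09 = 3179.

3.18×10^3 L_☉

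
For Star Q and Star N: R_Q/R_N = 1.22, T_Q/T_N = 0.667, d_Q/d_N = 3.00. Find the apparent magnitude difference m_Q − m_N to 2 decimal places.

L_Q/L_N = (1.22)²(0.667)⁴ = 0.2946.
F_Q/F_N = (L_Q/L_N)/(d_Q/d_N)² = 0.2946/9.000 = 0.03273.
m_Q − m_N = −2.5 log₁₀(0.03273) = 3.71.

3.71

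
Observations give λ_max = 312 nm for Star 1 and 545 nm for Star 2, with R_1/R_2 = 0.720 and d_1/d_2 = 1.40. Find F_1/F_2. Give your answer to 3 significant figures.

2.46

Wien's law: T_1/T_2 = λ_2/λ_1 = 545/312 = 1.747.
L_1/L_2 = (R_1/R_2)²(T_1/T_2)⁴ = (0.720)²(1.747)⁴ = 4.827.
F_1/F_2 = (L_1/L_2)/(d_1/d_2)² = 4.827/(1.40)² = 2.463.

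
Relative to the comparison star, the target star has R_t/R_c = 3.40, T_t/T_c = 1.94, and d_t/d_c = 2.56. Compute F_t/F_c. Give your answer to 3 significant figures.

25.0

L_t/L_c = (R_t/R_c)²(T_t/T_c)⁴ = (3.40)² × (1.94)⁴ = 163.7.
F_t/F_c = (L_t/L_c)/(d_t/d_c)² = 163.7 / (2.56)² = 24.99.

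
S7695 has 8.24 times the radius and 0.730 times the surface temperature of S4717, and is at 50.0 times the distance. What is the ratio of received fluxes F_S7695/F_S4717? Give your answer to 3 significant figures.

0.00771

L_S7695/L_S4717 = (R_S7695/R_S4717)²(T_S7695/T_S4717)⁴ = (8.24)² × (0.730)⁴ = 19.28.
F_S7695/F_S4717 = (L_S7695/L_S4717)/(d_S7695/d_S4717)² = 19.28 / (50.0)² = 0.007713.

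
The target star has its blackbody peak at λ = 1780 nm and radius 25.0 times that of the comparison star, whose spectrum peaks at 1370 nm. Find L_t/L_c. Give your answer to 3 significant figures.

Wien's law gives T ∝ 1/λ_max, so T_t/T_c = λ_c/λ_t = 1370/1780 = 0.7697.
Then L ∝ R²T⁴ gives L_t/L_c = (25.0)² × (0.7697)⁴ = 625.0 × 0.3509 = 219.3.

219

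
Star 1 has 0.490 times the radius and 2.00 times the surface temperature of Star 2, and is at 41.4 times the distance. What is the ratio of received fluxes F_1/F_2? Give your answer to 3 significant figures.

0.00224

L_1/L_2 = (R_1/R_2)²(T_1/T_2)⁴ = (0.490)² × (2.00)⁴ = 3.842.
F_1/F_2 = (L_1/L_2)/(d_1/d_2)² = 3.842 / (41.4)² = 0.002241.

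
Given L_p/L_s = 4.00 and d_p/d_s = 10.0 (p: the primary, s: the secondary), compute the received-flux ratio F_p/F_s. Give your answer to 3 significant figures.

F = L/(4πd²), so F_p/F_s = (L_p/L_s) / (d_p/d_s)²
= 4.00 / (10.0)² = 4.00 / 100.0 = 0.04000.

0.0400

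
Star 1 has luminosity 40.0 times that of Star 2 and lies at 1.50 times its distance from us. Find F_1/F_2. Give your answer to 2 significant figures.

18

F = L/(4πd²), so F_1/F_2 = (L_1/L_2) / (d_1/d_2)²
= 40.0 / (1.50)² = 40.0 / 2.250 = 17.78.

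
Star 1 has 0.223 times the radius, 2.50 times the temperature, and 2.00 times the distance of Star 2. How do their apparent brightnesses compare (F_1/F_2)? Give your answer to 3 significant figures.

0.486

L_1/L_2 = (R_1/R_2)²(T_1/T_2)⁴ = (0.223)² × (2.50)⁴ = 1.943.
F_1/F_2 = (L_1/L_2)/(d_1/d_2)² = 1.943 / (2.00)² = 0.4856.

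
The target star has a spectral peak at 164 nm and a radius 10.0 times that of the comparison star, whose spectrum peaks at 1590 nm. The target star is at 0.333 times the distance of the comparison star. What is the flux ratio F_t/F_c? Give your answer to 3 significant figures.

7.97×10^6

Wien's law: T_t/T_c = λ_c/λ_t = 1590/164 = 9.695.
L_t/L_c = (R_t/R_c)²(T_t/T_c)⁴ = (10.0)²(9.695)⁴ = 8.835×10^5.
F_t/F_c = (L_t/L_c)/(d_t/d_c)² = 8.835×10^5/(0.333)² = 7.968×10^6.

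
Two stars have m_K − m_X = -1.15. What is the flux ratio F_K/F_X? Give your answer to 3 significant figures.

F_K/F_X = 10^(−(m_K − m_X)/2.5) = 10^(1.15/2.5) = 10^0.460 = 2.884.

2.88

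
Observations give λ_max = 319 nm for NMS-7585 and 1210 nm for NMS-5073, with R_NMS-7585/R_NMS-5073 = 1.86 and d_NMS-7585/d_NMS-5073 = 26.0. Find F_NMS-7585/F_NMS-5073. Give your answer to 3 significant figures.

Wien's law: T_NMS-7585/T_NMS-5073 = λ_NMS-5073/λ_NMS-7585 = 1210/319 = 3.793.
L_NMS-7585/L_NMS-5073 = (R_NMS-7585/R_NMS-5073)²(T_NMS-7585/T_NMS-5073)⁴ = (1.86)²(3.793)⁴ = 716.2.
F_NMS-7585/F_NMS-5073 = (L_NMS-7585/L_NMS-5073)/(d_NMS-7585/d_NMS-5073)² = 716.2/(26.0)² = 1.059.

1.06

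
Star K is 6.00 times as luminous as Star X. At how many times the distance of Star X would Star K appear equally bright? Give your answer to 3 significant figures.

Equal flux requires L_K/d_K² = L_X/d_X², so d_K/d_X = √(L_K/L_X)
= √(6.00) = 2.449.

2.45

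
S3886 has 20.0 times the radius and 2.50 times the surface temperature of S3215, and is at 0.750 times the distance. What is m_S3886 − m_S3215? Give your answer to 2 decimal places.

-11.11

L_S3886/L_S3215 = (20.0)²(2.50)⁴ = 1.562×10^4.
F_S3886/F_S3215 = (L_S3886/L_S3215)/(d_S3886/d_S3215)² = 1.562×10^4/0.5625 = 2.778×10^4.
m_S3886 − m_S3215 = −2.5 log₁₀(2.778×10^4) = -11.11.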